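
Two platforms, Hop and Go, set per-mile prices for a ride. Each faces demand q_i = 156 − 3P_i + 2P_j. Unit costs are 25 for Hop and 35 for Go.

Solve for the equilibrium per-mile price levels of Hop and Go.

59.625, 63.375

Hop's profit: π = (P_{Hop} − 25)(156 − 3P_{Hop} + 2P_{Go}).
∂π/∂P_{Hop} = 231 − 6P_{Hop} + 2P_{Go} = 0 ⇒ P_{Hop} = 38.5 + (1/3)P_{Go}.
Similarly P_{Go} = 43.5 + (1/3)P_{Hop}.
Plugging P_{Go} into Hop's best response: P_{Hop} = 38.5 + (1/3)(43.5 + (1/3)P_{Hop}) ⇒ (8/9)P_{Hop} = 53, so P_{Hop} = 59.625.
Then P_{Go} = 43.5 + (1/3)·59.625 = 63.375.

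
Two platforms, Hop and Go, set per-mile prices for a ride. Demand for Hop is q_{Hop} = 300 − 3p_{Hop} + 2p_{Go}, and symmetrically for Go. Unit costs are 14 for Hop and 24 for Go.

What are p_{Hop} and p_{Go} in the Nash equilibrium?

Hop's profit: π = (p_{Hop} − 14)(300 − 3p_{Hop} + 2p_{Go}).
∂π/∂p_{Hop} = 342 − 6p_{Hop} + 2p_{Go} = 0 ⇒ p_{Hop} = 57 + (1/3)p_{Go}.
Similarly p_{Go} = 62 + (1/3)p_{Hop}.
Substituting the second reaction function into the first: p_{Hop} = 57 + (1/3)(62 + (1/3)p_{Hop}), which gives (8/9)p_{Hop} = 233/3 ⇒ p_{Hop} = 87.375.
Then p_{Go} = 62 + (1/3)·87.375 = 91.125.

87.375, 91.125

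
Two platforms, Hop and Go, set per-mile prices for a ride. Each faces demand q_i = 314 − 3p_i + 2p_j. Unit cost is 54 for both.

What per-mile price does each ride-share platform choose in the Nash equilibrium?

119

Hop's profit: π = (p_{Hop} − 54)(314 − 3p_{Hop} + 2p_{Go}).
∂π/∂p_{Hop} = 476 − 6p_{Hop} + 2p_{Go} = 0 ⇒ p_{Hop} = 238/3 + (1/3)p_{Go}.
By symmetry p_{Go} = p_{Hop}; substituting into the reaction function, (2/3)p_{Hop} = 238/3 and p_{Hop} = 119.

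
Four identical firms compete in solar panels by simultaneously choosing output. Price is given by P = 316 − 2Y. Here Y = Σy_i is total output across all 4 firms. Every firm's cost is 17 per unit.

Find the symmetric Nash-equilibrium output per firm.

29.9

A representative firm's profit is π_i = y_i(316 − 2Y) − 17y_i, with Y = y_i + Σ_{j≠i} y_j.
First-order condition: 299 − 4y_i − 2Σ_{j≠i} y_j = 0.
With identical firms, set every y_j = y: then 299 − 4y − 6y = 0, i.e. y = 299/10 = 29.9.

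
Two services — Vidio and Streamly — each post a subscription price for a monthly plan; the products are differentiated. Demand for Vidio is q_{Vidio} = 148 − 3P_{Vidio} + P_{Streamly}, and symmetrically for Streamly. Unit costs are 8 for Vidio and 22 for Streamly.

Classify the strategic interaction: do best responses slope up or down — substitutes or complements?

Vidio's profit: π = (P_{Vidio} − 8)(148 − 3P_{Vidio} + P_{Streamly}).
∂π/∂P_{Vidio} = 172 − 6P_{Vidio} + P_{Streamly} = 0 ⇒ P_{Vidio} = 86/3 + (1/6)P_{Streamly}.
The best-response slope dP_{Vidio}/dP_{Streamly} = 1/6 > 0: the reaction function is upward-sloping, so the choices are strategic complements.

strategic complements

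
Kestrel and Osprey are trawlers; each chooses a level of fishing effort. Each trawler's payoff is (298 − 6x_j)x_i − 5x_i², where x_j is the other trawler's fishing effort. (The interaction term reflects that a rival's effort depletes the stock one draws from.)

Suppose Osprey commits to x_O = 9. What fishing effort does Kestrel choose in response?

24.4

Kestrel's payoff is (298 − 6x_O)x_K − 5x_K².
∂π/∂x_K = 298 − 6x_O − 10x_K = 0, so x_K = 29.8 − 0.6x_O.
At x_O = 9: x_K = 29.8 − 0.6·9 = 24.4.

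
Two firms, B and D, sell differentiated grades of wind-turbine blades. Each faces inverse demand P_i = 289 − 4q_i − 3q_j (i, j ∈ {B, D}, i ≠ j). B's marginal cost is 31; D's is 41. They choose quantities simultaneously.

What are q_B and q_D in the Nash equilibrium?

24, 22

Firm B's profit: π = q_B(289 − 4q_B − 3q_D) − 31q_B.
∂π/∂q_B = 258 − 8q_B − 3q_D = 0 ⇒ q_B = 32.25 − 0.375q_D.
Similarly q_D = 31 − 0.375q_B.
Substituting the second reaction function into the first: q_B = 32.25 − 0.375(31 − 0.375q_B), which gives (55/64)q_B = 20.625 ⇒ q_B = 24.
Then q_D = 31 − 0.375·24 = 22.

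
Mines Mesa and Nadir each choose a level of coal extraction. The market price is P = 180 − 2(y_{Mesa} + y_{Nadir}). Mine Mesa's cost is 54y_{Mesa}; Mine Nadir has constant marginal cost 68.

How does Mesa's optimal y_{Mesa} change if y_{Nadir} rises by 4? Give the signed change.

Mine Mesa's profit: π = y_{Mesa}(180 − 2(y_{Mesa} + y_{Nadir})) − 54y_{Mesa}.
∂π/∂y_{Mesa} = 126 − 4y_{Mesa} − 2y_{Nadir} = 0, so y_{Mesa} = 31.5 − 0.5y_{Nadir}.
The reaction-function slope is −0.5, so a 4-unit rise in y_{Nadir} moves y_{Mesa} by −0.5 × 4 = −2. Mesa's best response falls — the actions are strategic substitutes.

-2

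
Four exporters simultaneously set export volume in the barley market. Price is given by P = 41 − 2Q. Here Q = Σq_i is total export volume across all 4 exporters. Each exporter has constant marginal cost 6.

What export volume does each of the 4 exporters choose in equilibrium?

A representative exporter's profit is π_i = q_i(41 − 2Q) − 6q_i, with Q = q_i + Σ_{j≠i} q_j.
First-order condition: 35 − 4q_i − 2Σ_{j≠i} q_j = 0.
Imposing symmetry (q_j = q for all j) turns Σ_{j≠i} q_j into 3q, so 35 = 10q and q = 3.5.

3.5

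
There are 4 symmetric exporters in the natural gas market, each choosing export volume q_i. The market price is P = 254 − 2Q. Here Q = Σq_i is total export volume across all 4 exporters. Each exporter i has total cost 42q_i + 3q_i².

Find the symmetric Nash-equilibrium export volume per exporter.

13.25

A representative exporter's profit is π_i = q_i(254 − 2Q) − 42q_i − 3q_i², with Q = q_i + Σ_{j≠i} q_j.
First-order condition: 212 − 10q_i − 2Σ_{j≠i} q_j = 0.
Imposing symmetry (q_j = q for all j) turns Σ_{j≠i} q_j into 3q, so 212 = 16q and q = 13.25.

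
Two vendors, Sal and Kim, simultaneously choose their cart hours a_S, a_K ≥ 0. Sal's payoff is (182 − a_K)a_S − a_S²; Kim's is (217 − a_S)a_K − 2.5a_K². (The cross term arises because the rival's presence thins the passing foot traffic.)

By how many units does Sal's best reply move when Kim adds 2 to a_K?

Expanding Sal's payoff: 182a_S − a_Ka_S − a_S².
∂π/∂a_S = 182 − a_K − 2a_S = 0, so a_S = 91 − 0.5a_K.
The reaction-function slope is −0.5, so a 2-unit rise in a_K moves a_S by −0.5 × 2 = −1. Sal's best response falls — the actions are strategic substitutes.

-1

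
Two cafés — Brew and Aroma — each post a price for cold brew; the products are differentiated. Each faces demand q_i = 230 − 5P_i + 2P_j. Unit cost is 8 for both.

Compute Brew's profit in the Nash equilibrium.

3315.3125

Brew's profit: π = (P_{Brew} − 8)(230 − 5P_{Brew} + 2P_{Aroma}).
∂π/∂P_{Brew} = 270 − 10P_{Brew} + 2P_{Aroma} = 0 ⇒ P_{Brew} = 27 + 0.2P_{Aroma}.
The game is symmetric, so in equilibrium P_{Aroma} = P_{Brew}: the reaction function gives 0.8P_{Brew} = 27, hence P_{Brew} = 33.75.
q_{Brew} = 230 − 5·33.75 + 2·33.75 = 128.75.
Profit = (33.75 − 8)·128.75 = 3315.3125.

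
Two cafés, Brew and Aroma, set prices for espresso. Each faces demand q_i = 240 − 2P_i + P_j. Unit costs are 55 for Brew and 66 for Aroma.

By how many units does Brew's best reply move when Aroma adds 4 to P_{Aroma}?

Brew's profit: π = (P_{Brew} − 55)(240 − 2P_{Brew} + P_{Aroma}).
∂π/∂P_{Brew} = 350 − 4P_{Brew} + P_{Aroma} = 0 ⇒ P_{Brew} = 87.5 + 0.25P_{Aroma}.
The reaction-function slope is 0.25, so a 4-unit rise in P_{Aroma} moves P_{Brew} by 0.25 × 4 = 1. Brew's best response rises — the actions are strategic complements.

1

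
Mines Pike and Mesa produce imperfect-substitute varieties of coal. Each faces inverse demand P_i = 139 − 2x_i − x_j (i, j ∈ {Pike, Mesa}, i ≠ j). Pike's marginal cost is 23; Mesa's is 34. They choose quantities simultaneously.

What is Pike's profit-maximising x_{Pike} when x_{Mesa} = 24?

Mine Pike's profit: π = x_{Pike}(139 − 2x_{Pike} − x_{Mesa}) − 23x_{Pike}.
∂π/∂x_{Pike} = 116 − 4x_{Pike} − x_{Mesa} = 0 ⇒ x_{Pike} = 29 − 0.25x_{Mesa}.
At x_{Mesa} = 24: x_{Pike} = 29 − 0.25·24 = 23.

23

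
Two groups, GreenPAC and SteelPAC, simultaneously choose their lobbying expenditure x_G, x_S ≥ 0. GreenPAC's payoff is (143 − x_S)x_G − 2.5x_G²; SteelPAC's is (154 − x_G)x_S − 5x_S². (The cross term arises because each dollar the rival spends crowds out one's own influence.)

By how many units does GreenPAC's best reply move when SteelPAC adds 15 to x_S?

-3

Expanding GreenPAC's payoff: 143x_G − x_Sx_G − 2.5x_G².
∂π/∂x_G = 143 − x_S − 5x_G = 0, so x_G = 28.6 − 0.2x_S.
The reaction-function slope is −0.2, so a 15-unit rise in x_S moves x_G by −0.2 × 15 = −3. GreenPAC's best response falls — the actions are strategic substitutes.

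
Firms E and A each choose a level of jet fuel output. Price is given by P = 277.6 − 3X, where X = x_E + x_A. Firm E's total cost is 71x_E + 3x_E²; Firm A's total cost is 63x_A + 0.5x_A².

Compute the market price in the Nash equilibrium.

167.288

Firm E's profit: π = x_E(277.6 − 3(x_E + x_A)) − 71x_E − 3x_E².
∂π/∂x_E = 206.6 − 12x_E − 3x_A = 0, so x_E = 1033/60 − 0.25x_A.
For A: ∂π/∂x_A = 214.6 − 7x_A − 3x_E = 0 ⇒ x_A = 1073/35 − (3/7)x_E.
Plugging x_A into E's best response: x_E = 1033/60 − 0.25(1073/35 − (3/7)x_E) ⇒ (25/28)x_E = 1003/105, so x_E = 4012/375.
Then x_A = 1073/35 − (3/7)·(4012/375) = 26.072.
Equilibrium price: P = 277.6 − 3·(13789/375) = 167.288.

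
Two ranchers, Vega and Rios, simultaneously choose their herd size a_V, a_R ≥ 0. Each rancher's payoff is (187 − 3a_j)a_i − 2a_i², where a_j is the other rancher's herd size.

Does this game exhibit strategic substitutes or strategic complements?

Vega's payoff is (187 − 3a_R)a_V − 2a_V².
∂π/∂a_V = 187 − 3a_R − 4a_V = 0, so a_V = 46.75 − 0.75a_R.
The best-response slope da_V/da_R = −0.75 < 0: the reaction function is downward-sloping, so the choices are strategic substitutes.

strategic substitutes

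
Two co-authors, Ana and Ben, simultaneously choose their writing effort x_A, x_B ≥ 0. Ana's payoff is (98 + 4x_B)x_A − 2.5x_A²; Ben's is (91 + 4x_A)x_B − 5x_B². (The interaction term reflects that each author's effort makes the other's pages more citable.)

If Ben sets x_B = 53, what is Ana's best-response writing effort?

62

Expanding Ana's payoff: 98x_A + 4x_Bx_A − 2.5x_A².
∂π/∂x_A = 98 + 4x_B − 5x_A = 0, so x_A = 19.6 + 0.8x_B.
At x_B = 53: x_A = 19.6 + 0.8·53 = 62.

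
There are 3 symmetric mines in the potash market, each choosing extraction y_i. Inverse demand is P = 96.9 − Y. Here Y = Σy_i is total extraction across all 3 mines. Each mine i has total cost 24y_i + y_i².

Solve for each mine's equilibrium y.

A representative mine's profit is π_i = y_i(96.9 − Y) − 24y_i − y_i², with Y = y_i + Σ_{j≠i} y_j.
First-order condition: 72.9 − 4y_i − Σ_{j≠i} y_j = 0.
With identical mines, set every y_j = y: then 72.9 − 4y − 2y = 0, i.e. y = 72.9/6 = 12.15.

12.15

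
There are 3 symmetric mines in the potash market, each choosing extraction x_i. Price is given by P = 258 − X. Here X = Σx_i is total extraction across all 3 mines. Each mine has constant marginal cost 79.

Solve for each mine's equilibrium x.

44.75

A representative mine's profit is π_i = x_i(258 − X) − 79x_i, with X = x_i + Σ_{j≠i} x_j.
First-order condition: 179 − 2x_i − Σ_{j≠i} x_j = 0.
Imposing symmetry (x_j = x for all j) turns Σ_{j≠i} x_j into 2x, so 179 = 4x and x = 44.75.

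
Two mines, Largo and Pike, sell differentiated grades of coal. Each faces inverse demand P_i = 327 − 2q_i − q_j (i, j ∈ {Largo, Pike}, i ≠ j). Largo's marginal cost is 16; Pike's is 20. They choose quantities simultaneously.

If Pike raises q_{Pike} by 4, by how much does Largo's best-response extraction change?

-1

Mine Largo's profit: π = q_{Largo}(327 − 2q_{Largo} − q_{Pike}) − 16q_{Largo}.
∂π/∂q_{Largo} = 311 − 4q_{Largo} − q_{Pike} = 0 ⇒ q_{Largo} = 77.75 − 0.25q_{Pike}.
The reaction-function slope is −0.25, so a 4-unit rise in q_{Pike} moves q_{Largo} by −0.25 × 4 = −1. Largo's best response falls — the actions are strategic substitutes.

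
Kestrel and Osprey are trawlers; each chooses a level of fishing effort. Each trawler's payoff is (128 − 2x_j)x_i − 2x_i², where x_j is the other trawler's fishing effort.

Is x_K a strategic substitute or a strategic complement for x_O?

Kestrel's payoff is (128 − 2x_O)x_K − 2x_K².
∂π/∂x_K = 128 − 2x_O − 4x_K = 0, so x_K = 32 − 0.5x_O.
The best-response slope dx_K/dx_O = −0.5 < 0: the reaction function is downward-sloping, so the choices are strategic substitutes.

strategic substitutes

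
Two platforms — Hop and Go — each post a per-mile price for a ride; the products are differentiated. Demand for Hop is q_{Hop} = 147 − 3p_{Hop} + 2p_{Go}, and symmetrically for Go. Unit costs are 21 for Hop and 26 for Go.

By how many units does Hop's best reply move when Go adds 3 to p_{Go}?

Hop's profit: π = (p_{Hop} − 21)(147 − 3p_{Hop} + 2p_{Go}).
∂π/∂p_{Hop} = 210 − 6p_{Hop} + 2p_{Go} = 0 ⇒ p_{Hop} = 35 + (1/3)p_{Go}.
The reaction-function slope is 1/3, so a 3-unit rise in p_{Go} moves p_{Hop} by 1/3 × 3 = 1. Hop's best response rises — the actions are strategic complements.

1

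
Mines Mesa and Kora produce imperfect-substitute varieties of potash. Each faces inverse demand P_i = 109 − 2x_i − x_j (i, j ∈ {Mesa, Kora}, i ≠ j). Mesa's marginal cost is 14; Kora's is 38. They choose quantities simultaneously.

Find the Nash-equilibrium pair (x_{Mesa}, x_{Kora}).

20.6, 12.6

Mine Mesa's profit: π = x_{Mesa}(109 − 2x_{Mesa} − x_{Kora}) − 14x_{Mesa}.
∂π/∂x_{Mesa} = 95 − 4x_{Mesa} − x_{Kora} = 0 ⇒ x_{Mesa} = 23.75 − 0.25x_{Kora}.
Similarly x_{Kora} = 17.75 − 0.25x_{Mesa}.
Solving the two reaction functions simultaneously: (1 − (−0.25)(−0.25))x_{Mesa} = 23.75 − 0.25·17.75, so 0.9375x_{Mesa} = 19.3125 and x_{Mesa} = 20.6.
Then x_{Kora} = 17.75 − 0.25·20.6 = 12.6.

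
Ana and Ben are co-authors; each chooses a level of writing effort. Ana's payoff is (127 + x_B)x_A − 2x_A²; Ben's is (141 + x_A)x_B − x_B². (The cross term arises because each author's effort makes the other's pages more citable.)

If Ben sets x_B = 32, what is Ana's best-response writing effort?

Expanding Ana's payoff: 127x_A + x_Bx_A − 2x_A².
∂π/∂x_A = 127 + x_B − 4x_A = 0, so x_A = 31.75 + 0.25x_B.
At x_B = 32: x_A = 31.75 + 0.25·32 = 39.75.

39.75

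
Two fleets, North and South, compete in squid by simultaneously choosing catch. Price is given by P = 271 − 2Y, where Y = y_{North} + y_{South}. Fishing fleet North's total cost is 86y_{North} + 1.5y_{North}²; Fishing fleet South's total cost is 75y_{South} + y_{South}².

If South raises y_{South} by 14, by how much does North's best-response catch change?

Fishing fleet North's profit: π = y_{North}(271 − 2(y_{North} + y_{South})) − 86y_{North} − 1.5y_{North}².
∂π/∂y_{North} = 185 − 7y_{North} − 2y_{South} = 0, so y_{North} = 185/7 − (2/7)y_{South}.
The reaction-function slope is −2/7, so a 14-unit rise in y_{South} moves y_{North} by −2/7 × 14 = −4. North's best response falls — the actions are strategic substitutes.

-4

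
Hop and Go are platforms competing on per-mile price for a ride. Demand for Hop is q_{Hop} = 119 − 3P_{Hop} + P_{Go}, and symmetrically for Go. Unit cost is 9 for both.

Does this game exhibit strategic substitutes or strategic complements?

Hop's profit: π = (P_{Hop} − 9)(119 − 3P_{Hop} + P_{Go}).
∂π/∂P_{Hop} = 146 − 6P_{Hop} + P_{Go} = 0 ⇒ P_{Hop} = 73/3 + (1/6)P_{Go}.
The best-response slope dP_{Hop}/dP_{Go} = 1/6 > 0: the reaction function is upward-sloping, so the choices are strategic complements.

strategic complements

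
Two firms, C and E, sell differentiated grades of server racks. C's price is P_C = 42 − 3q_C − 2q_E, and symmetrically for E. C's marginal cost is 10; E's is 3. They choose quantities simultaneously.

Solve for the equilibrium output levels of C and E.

3.5625, 5.3125

Firm C's profit: π = q_C(42 − 3q_C − 2q_E) − 10q_C.
∂π/∂q_C = 32 − 6q_C − 2q_E = 0 ⇒ q_C = 16/3 − (1/3)q_E.
Similarly q_E = 6.5 − (1/3)q_C.
Substituting the second reaction function into the first: q_C = 16/3 − (1/3)(6.5 − (1/3)q_C), which gives (8/9)q_C = 19/6 ⇒ q_C = 3.5625.
Then q_E = 6.5 − (1/3)·3.5625 = 5.3125.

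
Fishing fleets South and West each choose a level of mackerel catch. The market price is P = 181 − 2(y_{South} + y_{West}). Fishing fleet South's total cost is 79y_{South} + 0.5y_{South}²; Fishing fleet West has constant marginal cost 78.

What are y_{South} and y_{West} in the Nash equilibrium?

Fishing fleet South's profit: π = y_{South}(181 − 2(y_{South} + y_{West})) − 79y_{South} − 0.5y_{South}².
∂π/∂y_{South} = 102 − 5y_{South} − 2y_{West} = 0, so y_{South} = 20.4 − 0.4y_{West}.
For West: ∂π/∂y_{West} = 103 − 4y_{West} − 2y_{South} = 0 ⇒ y_{West} = 25.75 − 0.5y_{South}.
Solving the two reaction functions simultaneously: (1 − (−0.4)(−0.5))y_{South} = 20.4 − 0.4·25.75, so 0.8y_{South} = 10.1 and y_{South} = 12.625.
Then y_{West} = 25.75 − 0.5·12.625 = 19.4375.

12.625, 19.4375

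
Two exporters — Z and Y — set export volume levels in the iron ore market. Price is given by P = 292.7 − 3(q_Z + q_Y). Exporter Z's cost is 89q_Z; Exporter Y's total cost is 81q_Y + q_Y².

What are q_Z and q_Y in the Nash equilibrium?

Exporter Z's profit: π = q_Z(292.7 − 3(q_Z + q_Y)) − 89q_Z.
∂π/∂q_Z = 203.7 − 6q_Z − 3q_Y = 0, so q_Z = 33.95 − 0.5q_Y.
For Y: ∂π/∂q_Y = 211.7 − 8q_Y − 3q_Z = 0 ⇒ q_Y = 26.4625 − 0.375q_Z.
Substituting the second reaction function into the first: q_Z = 33.95 − 0.5(26.4625 − 0.375q_Z), which gives 0.8125q_Z = 663/32 ⇒ q_Z = 25.5.
Then q_Y = 26.4625 − 0.375·25.5 = 16.9.

25.5, 16.9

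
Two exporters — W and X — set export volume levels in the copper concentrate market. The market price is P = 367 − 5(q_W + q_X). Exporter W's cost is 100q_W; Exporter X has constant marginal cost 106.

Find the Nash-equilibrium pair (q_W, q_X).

18.2, 17

Exporter W's profit: π = q_W(367 − 5(q_W + q_X)) − 100q_W.
∂π/∂q_W = 267 − 10q_W − 5q_X = 0, so q_W = 26.7 − 0.5q_X.
By the same steps for X: q_X = 26.1 − 0.5q_W.
Substituting the second reaction function into the first: q_W = 26.7 − 0.5(26.1 − 0.5q_W), which gives 0.75q_W = 13.65 ⇒ q_W = 18.2.
Then q_X = 26.1 − 0.5·18.2 = 17.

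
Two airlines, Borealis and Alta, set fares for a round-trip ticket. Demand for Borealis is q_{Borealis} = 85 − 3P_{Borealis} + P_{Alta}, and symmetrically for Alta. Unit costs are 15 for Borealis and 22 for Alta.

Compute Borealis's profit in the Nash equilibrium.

403.68

Borealis's profit: π = (P_{Borealis} − 15)(85 − 3P_{Borealis} + P_{Alta}).
∂π/∂P_{Borealis} = 130 − 6P_{Borealis} + P_{Alta} = 0 ⇒ P_{Borealis} = 65/3 + (1/6)P_{Alta}.
Similarly P_{Alta} = 151/6 + (1/6)P_{Borealis}.
Solving the two reaction functions simultaneously: (1 − (1/6)(1/6))P_{Borealis} = 65/3 + (1/6)·(151/6), so (35/36)P_{Borealis} = 931/36 and P_{Borealis} = 26.6.
Then P_{Alta} = 151/6 + (1/6)·26.6 = 29.6.
q_{Borealis} = 85 − 3·26.6 + 29.6 = 34.8.
Profit = (26.6 − 15)·34.8 = 403.68.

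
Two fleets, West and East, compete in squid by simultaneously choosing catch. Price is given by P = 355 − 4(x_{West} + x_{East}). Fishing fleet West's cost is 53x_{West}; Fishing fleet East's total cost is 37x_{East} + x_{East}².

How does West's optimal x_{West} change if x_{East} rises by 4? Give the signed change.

Fishing fleet West's profit: π = x_{West}(355 − 4(x_{West} + x_{East})) − 53x_{West}.
∂π/∂x_{West} = 302 − 8x_{West} − 4x_{East} = 0, so x_{West} = 37.75 − 0.5x_{East}.
The reaction-function slope is −0.5, so a 4-unit rise in x_{East} moves x_{West} by −0.5 × 4 = −2. West's best response falls — the actions are strategic substitutes.

-2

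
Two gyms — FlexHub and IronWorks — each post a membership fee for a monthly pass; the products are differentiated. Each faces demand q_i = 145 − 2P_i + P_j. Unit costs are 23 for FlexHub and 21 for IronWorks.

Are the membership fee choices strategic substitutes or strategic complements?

strategic complements

FlexHub's profit: π = (P_{FlexHub} − 23)(145 − 2P_{FlexHub} + P_{IronWorks}).
∂π/∂P_{FlexHub} = 191 − 4P_{FlexHub} + P_{IronWorks} = 0 ⇒ P_{FlexHub} = 47.75 + 0.25P_{IronWorks}.
The best-response slope dP_{FlexHub}/dP_{IronWorks} = 0.25 > 0: the reaction function is upward-sloping, so the choices are strategic complements.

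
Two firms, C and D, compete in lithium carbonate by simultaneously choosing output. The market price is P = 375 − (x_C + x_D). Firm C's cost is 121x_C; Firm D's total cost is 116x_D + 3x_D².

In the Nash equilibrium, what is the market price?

239.2

Firm C's profit: π = x_C(375 − (x_C + x_D)) − 121x_C.
∂π/∂x_C = 254 − 2x_C − x_D = 0, so x_C = 127 − 0.5x_D.
For D: ∂π/∂x_D = 259 − 8x_D − x_C = 0 ⇒ x_D = 32.375 − 0.125x_C.
Plugging x_D into C's best response: x_C = 127 − 0.5(32.375 − 0.125x_C) ⇒ 0.9375x_C = 110.8125, so x_C = 118.2.
Then x_D = 32.375 − 0.125·118.2 = 17.6.
Equilibrium price: P = 375 − 135.8 = 239.2.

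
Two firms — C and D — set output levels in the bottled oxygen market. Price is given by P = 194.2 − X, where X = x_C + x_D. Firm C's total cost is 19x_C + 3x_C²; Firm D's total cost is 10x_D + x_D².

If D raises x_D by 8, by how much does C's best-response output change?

Firm C's profit: π = x_C(194.2 − (x_C + x_D)) − 19x_C − 3x_C².
∂π/∂x_C = 175.2 − 8x_C − x_D = 0, so x_C = 21.9 − 0.125x_D.
The reaction-function slope is −0.125, so an 8-unit rise in x_D moves x_C by −0.125 × 8 = −1. C's best response falls — the actions are strategic substitutes.

-1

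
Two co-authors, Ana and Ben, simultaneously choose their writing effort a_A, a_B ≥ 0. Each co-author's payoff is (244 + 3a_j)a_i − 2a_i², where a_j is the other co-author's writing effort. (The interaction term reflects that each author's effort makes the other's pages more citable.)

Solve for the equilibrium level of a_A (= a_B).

244

Ana's payoff is (244 + 3a_B)a_A − 2a_A².
∂π/∂a_A = 244 + 3a_B − 4a_A = 0, so a_A = 61 + 0.75a_B.
Setting a_A = a_B in the reaction function: a_A = 61 + 0.75a_A, so a_A = 61 / 0.25 = 244.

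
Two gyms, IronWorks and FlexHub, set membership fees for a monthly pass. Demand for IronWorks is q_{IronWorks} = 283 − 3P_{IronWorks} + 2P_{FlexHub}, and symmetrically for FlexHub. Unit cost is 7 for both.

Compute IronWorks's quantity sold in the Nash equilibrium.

IronWorks's profit: π = (P_{IronWorks} − 7)(283 − 3P_{IronWorks} + 2P_{FlexHub}).
∂π/∂P_{IronWorks} = 304 − 6P_{IronWorks} + 2P_{FlexHub} = 0 ⇒ P_{IronWorks} = 152/3 + (1/3)P_{FlexHub}.
By symmetry P_{FlexHub} = P_{IronWorks}; substituting into the reaction function, (2/3)P_{IronWorks} = 152/3 and P_{IronWorks} = 76.
q_{IronWorks} = 283 − 3·76 + 2·76 = 207.

207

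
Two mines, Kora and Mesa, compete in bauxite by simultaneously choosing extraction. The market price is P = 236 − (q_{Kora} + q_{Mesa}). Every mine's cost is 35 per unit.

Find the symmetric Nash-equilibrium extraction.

Mine Kora's profit: π = q_{Kora}(236 − (q_{Kora} + q_{Mesa})) − 35q_{Kora}.
∂π/∂q_{Kora} = 201 − 2q_{Kora} − q_{Mesa} = 0, so q_{Kora} = 100.5 − 0.5q_{Mesa}.
Setting q_{Kora} = q_{Mesa} in the reaction function: q_{Kora} = 100.5 − 0.5q_{Kora}, so q_{Kora} = 100.5 / 1.5 = 67.

67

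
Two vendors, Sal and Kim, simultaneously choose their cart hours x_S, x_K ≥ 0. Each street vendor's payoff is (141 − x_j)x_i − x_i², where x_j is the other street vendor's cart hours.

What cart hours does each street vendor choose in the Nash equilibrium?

Sal's payoff is (141 − x_K)x_S − x_S².
∂π/∂x_S = 141 − x_K − 2x_S = 0, so x_S = 70.5 − 0.5x_K.
Setting x_S = x_K in the reaction function: x_S = 70.5 − 0.5x_S, so x_S = 70.5 / 1.5 = 47.

47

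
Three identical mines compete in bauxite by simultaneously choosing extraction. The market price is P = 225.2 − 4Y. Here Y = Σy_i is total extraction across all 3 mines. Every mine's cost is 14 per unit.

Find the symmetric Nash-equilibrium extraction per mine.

13.2

A representative mine's profit is π_i = y_i(225.2 − 4Y) − 14y_i, with Y = y_i + Σ_{j≠i} y_j.
First-order condition: 211.2 − 8y_i − 4Σ_{j≠i} y_j = 0.
Imposing symmetry (y_j = y for all j) turns Σ_{j≠i} y_j into 2y, so 211.2 = 16y and y = 13.2.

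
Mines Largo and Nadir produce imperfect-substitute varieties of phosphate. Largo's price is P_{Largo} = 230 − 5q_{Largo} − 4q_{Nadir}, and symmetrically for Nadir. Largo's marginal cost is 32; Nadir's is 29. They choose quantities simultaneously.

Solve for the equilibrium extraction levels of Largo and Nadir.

14, 14.5

Mine Largo's profit: π = q_{Largo}(230 − 5q_{Largo} − 4q_{Nadir}) − 32q_{Largo}.
∂π/∂q_{Largo} = 198 − 10q_{Largo} − 4q_{Nadir} = 0 ⇒ q_{Largo} = 19.8 − 0.4q_{Nadir}.
Similarly q_{Nadir} = 20.1 − 0.4q_{Largo}.
Solving the two reaction functions simultaneously: (1 − (−0.4)(−0.4))q_{Largo} = 19.8 − 0.4·20.1, so 0.84q_{Largo} = 11.76 and q_{Largo} = 14.
Then q_{Nadir} = 20.1 − 0.4·14 = 14.5.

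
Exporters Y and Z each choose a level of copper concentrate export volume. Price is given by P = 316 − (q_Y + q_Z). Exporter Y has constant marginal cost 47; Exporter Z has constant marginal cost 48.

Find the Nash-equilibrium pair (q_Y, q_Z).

90, 89

Exporter Y's profit: π = q_Y(316 − (q_Y + q_Z)) − 47q_Y.
∂π/∂q_Y = 269 − 2q_Y − q_Z = 0, so q_Y = 134.5 − 0.5q_Z.
By the same steps for Z: q_Z = 134 − 0.5q_Y.
Solving the two reaction functions simultaneously: (1 − (−0.5)(−0.5))q_Y = 134.5 − 0.5·134, so 0.75q_Y = 67.5 and q_Y = 90.
Then q_Z = 134 − 0.5·90 = 89.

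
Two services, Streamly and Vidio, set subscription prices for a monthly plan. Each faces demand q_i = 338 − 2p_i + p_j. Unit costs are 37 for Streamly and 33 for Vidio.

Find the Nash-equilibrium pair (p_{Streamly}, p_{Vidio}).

136.8, 135.2

Streamly's profit: π = (p_{Streamly} − 37)(338 − 2p_{Streamly} + p_{Vidio}).
∂π/∂p_{Streamly} = 412 − 4p_{Streamly} + p_{Vidio} = 0 ⇒ p_{Streamly} = 103 + 0.25p_{Vidio}.
Similarly p_{Vidio} = 101 + 0.25p_{Streamly}.
Plugging p_{Vidio} into Streamly's best response: p_{Streamly} = 103 + 0.25(101 + 0.25p_{Streamly}) ⇒ 0.9375p_{Streamly} = 128.25, so p_{Streamly} = 136.8.
Then p_{Vidio} = 101 + 0.25·136.8 = 135.2.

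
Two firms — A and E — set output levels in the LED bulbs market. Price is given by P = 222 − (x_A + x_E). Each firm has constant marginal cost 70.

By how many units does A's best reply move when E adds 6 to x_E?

Firm A's profit: π = x_A(222 − (x_A + x_E)) − 70x_A.
∂π/∂x_A = 152 − 2x_A − x_E = 0, so x_A = 76 − 0.5x_E.
The reaction-function slope is −0.5, so a 6-unit rise in x_E moves x_A by −0.5 × 6 = −3. A's best response falls — the actions are strategic substitutes.

-3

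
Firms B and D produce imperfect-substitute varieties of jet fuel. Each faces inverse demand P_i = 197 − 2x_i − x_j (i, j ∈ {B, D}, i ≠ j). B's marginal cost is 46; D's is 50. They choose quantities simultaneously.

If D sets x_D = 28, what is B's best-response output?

30.75

Firm B's profit: π = x_B(197 − 2x_B − x_D) − 46x_B.
∂π/∂x_B = 151 − 4x_B − x_D = 0 ⇒ x_B = 37.75 − 0.25x_D.
At x_D = 28: x_B = 37.75 − 0.25·28 = 30.75.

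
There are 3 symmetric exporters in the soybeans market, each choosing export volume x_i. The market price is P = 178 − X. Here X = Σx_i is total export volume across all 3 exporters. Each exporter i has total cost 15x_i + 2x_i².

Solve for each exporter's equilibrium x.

A representative exporter's profit is π_i = x_i(178 − X) − 15x_i − 2x_i², with X = x_i + Σ_{j≠i} x_j.
First-order condition: 163 − 6x_i − Σ_{j≠i} x_j = 0.
Imposing symmetry (x_j = x for all j) turns Σ_{j≠i} x_j into 2x, so 163 = 8x and x = 20.375.

20.375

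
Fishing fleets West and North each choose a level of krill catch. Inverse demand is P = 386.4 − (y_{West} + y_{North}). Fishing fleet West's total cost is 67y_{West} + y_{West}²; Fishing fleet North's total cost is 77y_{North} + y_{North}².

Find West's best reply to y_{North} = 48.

Fishing fleet West's profit: π = y_{West}(386.4 − (y_{West} + y_{North})) − 67y_{West} − y_{West}².
∂π/∂y_{West} = 319.4 − 4y_{West} − y_{North} = 0, so y_{West} = 79.85 − 0.25y_{North}.
At y_{North} = 48: y_{West} = 79.85 − 0.25·48 = 67.85.

67.85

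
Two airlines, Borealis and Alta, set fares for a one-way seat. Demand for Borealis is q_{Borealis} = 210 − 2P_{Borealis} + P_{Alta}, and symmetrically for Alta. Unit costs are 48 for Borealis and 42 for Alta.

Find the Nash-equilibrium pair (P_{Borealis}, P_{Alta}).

Borealis's profit: π = (P_{Borealis} − 48)(210 − 2P_{Borealis} + P_{Alta}).
∂π/∂P_{Borealis} = 306 − 4P_{Borealis} + P_{Alta} = 0 ⇒ P_{Borealis} = 76.5 + 0.25P_{Alta}.
Similarly P_{Alta} = 73.5 + 0.25P_{Borealis}.
Plugging P_{Alta} into Borealis's best response: P_{Borealis} = 76.5 + 0.25(73.5 + 0.25P_{Borealis}) ⇒ 0.9375P_{Borealis} = 94.875, so P_{Borealis} = 101.2.
Then P_{Alta} = 73.5 + 0.25·101.2 = 98.8.

101.2, 98.8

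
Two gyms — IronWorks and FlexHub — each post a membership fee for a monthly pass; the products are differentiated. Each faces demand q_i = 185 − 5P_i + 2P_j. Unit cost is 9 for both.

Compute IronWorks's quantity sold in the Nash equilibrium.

98.75

IronWorks's profit: π = (P_{IronWorks} − 9)(185 − 5P_{IronWorks} + 2P_{FlexHub}).
∂π/∂P_{IronWorks} = 230 − 10P_{IronWorks} + 2P_{FlexHub} = 0 ⇒ P_{IronWorks} = 23 + 0.2P_{FlexHub}.
The game is symmetric, so in equilibrium P_{FlexHub} = P_{IronWorks}: the reaction function gives 0.8P_{IronWorks} = 23, hence P_{IronWorks} = 28.75.
q_{IronWorks} = 185 − 5·28.75 + 2·28.75 = 98.75.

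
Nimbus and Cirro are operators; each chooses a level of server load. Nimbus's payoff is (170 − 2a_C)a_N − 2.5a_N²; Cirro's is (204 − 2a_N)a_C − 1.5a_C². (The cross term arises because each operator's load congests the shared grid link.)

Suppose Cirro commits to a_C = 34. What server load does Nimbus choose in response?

Expanding Nimbus's payoff: 170a_N − 2a_Ca_N − 2.5a_N².
∂π/∂a_N = 170 − 2a_C − 5a_N = 0, so a_N = 34 − 0.4a_C.
At a_C = 34: a_N = 34 − 0.4·34 = 20.4.

20.4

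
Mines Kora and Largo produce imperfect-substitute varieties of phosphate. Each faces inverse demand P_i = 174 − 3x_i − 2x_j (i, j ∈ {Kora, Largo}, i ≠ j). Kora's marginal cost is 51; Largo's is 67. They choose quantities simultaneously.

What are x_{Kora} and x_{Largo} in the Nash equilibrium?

Mine Kora's profit: π = x_{Kora}(174 − 3x_{Kora} − 2x_{Largo}) − 51x_{Kora}.
∂π/∂x_{Kora} = 123 − 6x_{Kora} − 2x_{Largo} = 0 ⇒ x_{Kora} = 20.5 − (1/3)x_{Largo}.
Similarly x_{Largo} = 107/6 − (1/3)x_{Kora}.
Substituting the second reaction function into the first: x_{Kora} = 20.5 − (1/3)(107/6 − (1/3)x_{Kora}), which gives (8/9)x_{Kora} = 131/9 ⇒ x_{Kora} = 16.375.
Then x_{Largo} = 107/6 − (1/3)·16.375 = 12.375.

16.375, 12.375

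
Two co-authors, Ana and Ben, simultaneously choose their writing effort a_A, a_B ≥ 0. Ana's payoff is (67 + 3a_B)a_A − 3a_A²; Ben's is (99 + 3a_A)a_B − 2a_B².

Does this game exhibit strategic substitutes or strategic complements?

Expanding Ana's payoff: 67a_A + 3a_Ba_A − 3a_A².
∂π/∂a_A = 67 + 3a_B − 6a_A = 0, so a_A = 67/6 + 0.5a_B.
The best-response slope da_A/da_B = 0.5 > 0: the reaction function is upward-sloping, so the choices are strategic complements.

strategic complements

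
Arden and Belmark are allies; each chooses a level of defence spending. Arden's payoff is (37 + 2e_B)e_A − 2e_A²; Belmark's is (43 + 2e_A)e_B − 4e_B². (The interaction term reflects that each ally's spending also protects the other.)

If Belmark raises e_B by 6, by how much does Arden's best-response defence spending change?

Expanding Arden's payoff: 37e_A + 2e_Be_A − 2e_A².
∂π/∂e_A = 37 + 2e_B − 4e_A = 0, so e_A = 9.25 + 0.5e_B.
The reaction-function slope is 0.5, so a 6-unit rise in e_B moves e_A by 0.5 × 6 = 3. Arden's best response rises — the actions are strategic complements.

3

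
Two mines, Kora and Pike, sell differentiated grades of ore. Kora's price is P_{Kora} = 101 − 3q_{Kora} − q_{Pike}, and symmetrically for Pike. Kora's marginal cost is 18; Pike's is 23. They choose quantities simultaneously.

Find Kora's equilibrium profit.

432

Mine Kora's profit: π = q_{Kora}(101 − 3q_{Kora} − q_{Pike}) − 18q_{Kora}.
∂π/∂q_{Kora} = 83 − 6q_{Kora} − q_{Pike} = 0 ⇒ q_{Kora} = 83/6 − (1/6)q_{Pike}.
Similarly q_{Pike} = 13 − (1/6)q_{Kora}.
Solving the two reaction functions simultaneously: (1 − (−1/6)(−1/6))q_{Kora} = 83/6 − (1/6)·13, so (35/36)q_{Kora} = 35/3 and q_{Kora} = 12.
Then q_{Pike} = 13 − (1/6)·12 = 11.
P_{Kora} = 101 − 3·12 − 11 = 54.
Profit = (54 − 18)·12 = 432.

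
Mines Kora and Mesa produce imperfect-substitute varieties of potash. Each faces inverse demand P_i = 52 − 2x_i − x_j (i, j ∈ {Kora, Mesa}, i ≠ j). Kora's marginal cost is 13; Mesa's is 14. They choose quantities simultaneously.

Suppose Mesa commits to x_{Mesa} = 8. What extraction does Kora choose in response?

Mine Kora's profit: π = x_{Kora}(52 − 2x_{Kora} − x_{Mesa}) − 13x_{Kora}.
∂π/∂x_{Kora} = 39 − 4x_{Kora} − x_{Mesa} = 0 ⇒ x_{Kora} = 9.75 − 0.25x_{Mesa}.
At x_{Mesa} = 8: x_{Kora} = 9.75 − 0.25·8 = 7.75.

7.75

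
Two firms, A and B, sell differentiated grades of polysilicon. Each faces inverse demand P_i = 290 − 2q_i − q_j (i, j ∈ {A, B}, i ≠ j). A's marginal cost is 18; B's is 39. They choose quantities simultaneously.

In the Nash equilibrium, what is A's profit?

Firm A's profit: π = q_A(290 − 2q_A − q_B) − 18q_A.
∂π/∂q_A = 272 − 4q_A − q_B = 0 ⇒ q_A = 68 − 0.25q_B.
Similarly q_B = 62.75 − 0.25q_A.
Plugging q_B into A's best response: q_A = 68 − 0.25(62.75 − 0.25q_A) ⇒ 0.9375q_A = 52.3125, so q_A = 55.8.
Then q_B = 62.75 − 0.25·55.8 = 48.8.
P_A = 290 − 2·55.8 − 48.8 = 129.6.
Profit = (129.6 − 18)·55.8 = 6227.28.

6227.28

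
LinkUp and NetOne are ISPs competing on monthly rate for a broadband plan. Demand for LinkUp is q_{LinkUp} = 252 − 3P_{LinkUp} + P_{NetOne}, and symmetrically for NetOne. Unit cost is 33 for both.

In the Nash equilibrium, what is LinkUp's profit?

LinkUp's profit: π = (P_{LinkUp} − 33)(252 − 3P_{LinkUp} + P_{NetOne}).
∂π/∂P_{LinkUp} = 351 − 6P_{LinkUp} + P_{NetOne} = 0 ⇒ P_{LinkUp} = 58.5 + (1/6)P_{NetOne}.
By symmetry P_{NetOne} = P_{LinkUp}; substituting into the reaction function, (5/6)P_{LinkUp} = 58.5 and P_{LinkUp} = 70.2.
q_{LinkUp} = 252 − 3·70.2 + 70.2 = 111.6.
Profit = (70.2 − 33)·111.6 = 4151.52.

4151.52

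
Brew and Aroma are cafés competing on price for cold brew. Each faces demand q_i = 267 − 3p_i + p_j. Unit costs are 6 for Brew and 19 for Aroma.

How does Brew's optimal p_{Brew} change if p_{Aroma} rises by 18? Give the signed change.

3

Brew's profit: π = (p_{Brew} − 6)(267 − 3p_{Brew} + p_{Aroma}).
∂π/∂p_{Brew} = 285 − 6p_{Brew} + p_{Aroma} = 0 ⇒ p_{Brew} = 47.5 + (1/6)p_{Aroma}.
The reaction-function slope is 1/6, so an 18-unit rise in p_{Aroma} moves p_{Brew} by 1/6 × 18 = 3. Brew's best response rises — the actions are strategic complements.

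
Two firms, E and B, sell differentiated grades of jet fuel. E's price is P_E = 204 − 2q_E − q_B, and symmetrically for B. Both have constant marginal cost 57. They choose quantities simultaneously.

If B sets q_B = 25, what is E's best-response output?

30.5

Firm E's profit: π = q_E(204 − 2q_E − q_B) − 57q_E.
∂π/∂q_E = 147 − 4q_E − q_B = 0 ⇒ q_E = 36.75 − 0.25q_B.
At q_B = 25: q_E = 36.75 − 0.25·25 = 30.5.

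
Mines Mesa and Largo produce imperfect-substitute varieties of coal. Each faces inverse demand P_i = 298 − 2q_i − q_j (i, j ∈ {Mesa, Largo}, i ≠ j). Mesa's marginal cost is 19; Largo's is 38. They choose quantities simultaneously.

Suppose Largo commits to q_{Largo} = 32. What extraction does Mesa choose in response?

61.75

Mine Mesa's profit: π = q_{Mesa}(298 − 2q_{Mesa} − q_{Largo}) − 19q_{Mesa}.
∂π/∂q_{Mesa} = 279 − 4q_{Mesa} − q_{Largo} = 0 ⇒ q_{Mesa} = 69.75 − 0.25q_{Largo}.
At q_{Largo} = 32: q_{Mesa} = 69.75 − 0.25·32 = 61.75.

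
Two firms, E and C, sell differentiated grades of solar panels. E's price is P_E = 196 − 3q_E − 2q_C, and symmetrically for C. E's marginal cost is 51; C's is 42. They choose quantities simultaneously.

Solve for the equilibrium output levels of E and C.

Firm E's profit: π = q_E(196 − 3q_E − 2q_C) − 51q_E.
∂π/∂q_E = 145 − 6q_E − 2q_C = 0 ⇒ q_E = 145/6 − (1/3)q_C.
Similarly q_C = 77/3 − (1/3)q_E.
Solving the two reaction functions simultaneously: (1 − (−1/3)(−1/3))q_E = 145/6 − (1/3)·(77/3), so (8/9)q_E = 281/18 and q_E = 17.5625.
Then q_C = 77/3 − (1/3)·17.5625 = 19.8125.

17.5625, 19.8125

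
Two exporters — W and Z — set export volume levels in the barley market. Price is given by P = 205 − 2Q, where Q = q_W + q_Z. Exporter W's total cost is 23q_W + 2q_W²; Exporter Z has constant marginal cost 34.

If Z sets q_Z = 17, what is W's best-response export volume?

Exporter W's profit: π = q_W(205 − 2(q_W + q_Z)) − 23q_W − 2q_W².
∂π/∂q_W = 182 − 8q_W − 2q_Z = 0, so q_W = 22.75 − 0.25q_Z.
At q_Z = 17: q_W = 22.75 − 0.25·17 = 18.5.

18.5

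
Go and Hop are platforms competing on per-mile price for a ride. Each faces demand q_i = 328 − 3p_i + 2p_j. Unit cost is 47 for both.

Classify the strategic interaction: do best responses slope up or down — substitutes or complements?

strategic complements

Go's profit: π = (p_{Go} − 47)(328 − 3p_{Go} + 2p_{Hop}).
∂π/∂p_{Go} = 469 − 6p_{Go} + 2p_{Hop} = 0 ⇒ p_{Go} = 469/6 + (1/3)p_{Hop}.
The best-response slope dp_{Go}/dp_{Hop} = 1/3 > 0: the reaction function is upward-sloping, so the choices are strategic complements.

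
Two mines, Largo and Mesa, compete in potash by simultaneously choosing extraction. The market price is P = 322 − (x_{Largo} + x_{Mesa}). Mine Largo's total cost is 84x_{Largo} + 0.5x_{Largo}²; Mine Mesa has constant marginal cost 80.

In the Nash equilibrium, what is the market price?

177.6

Mine Largo's profit: π = x_{Largo}(322 − (x_{Largo} + x_{Mesa})) − 84x_{Largo} − 0.5x_{Largo}².
∂π/∂x_{Largo} = 238 − 3x_{Largo} − x_{Mesa} = 0, so x_{Largo} = 238/3 − (1/3)x_{Mesa}.
For Mesa: ∂π/∂x_{Mesa} = 242 − 2x_{Mesa} − x_{Largo} = 0 ⇒ x_{Mesa} = 121 − 0.5x_{Largo}.
Solving the two reaction functions simultaneously: (1 − (−1/3)(−0.5))x_{Largo} = 238/3 − (1/3)·121, so (5/6)x_{Largo} = 39 and x_{Largo} = 46.8.
Then x_{Mesa} = 121 − 0.5·46.8 = 97.6.
Equilibrium price: P = 322 − 144.4 = 177.6.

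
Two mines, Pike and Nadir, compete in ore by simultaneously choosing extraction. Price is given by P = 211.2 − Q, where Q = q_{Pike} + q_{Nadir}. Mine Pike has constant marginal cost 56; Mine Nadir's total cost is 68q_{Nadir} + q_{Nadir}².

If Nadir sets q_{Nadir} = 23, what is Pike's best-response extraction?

Mine Pike's profit: π = q_{Pike}(211.2 − (q_{Pike} + q_{Nadir})) − 56q_{Pike}.
∂π/∂q_{Pike} = 155.2 − 2q_{Pike} − q_{Nadir} = 0, so q_{Pike} = 77.6 − 0.5q_{Nadir}.
At q_{Nadir} = 23: q_{Pike} = 77.6 − 0.5·23 = 66.1.

66.1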